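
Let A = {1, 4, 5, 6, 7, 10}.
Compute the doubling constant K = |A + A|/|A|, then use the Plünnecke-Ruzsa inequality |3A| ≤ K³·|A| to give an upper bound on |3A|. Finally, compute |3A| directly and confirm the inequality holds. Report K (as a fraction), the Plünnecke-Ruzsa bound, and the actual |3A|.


|A| = 6.
Step 1: Compute A + A by enumerating all 36 pairs.
A + A = {2, 5, 6, 7, 8, 9, 10, 11, 12, 13, 14, 15, 16, 17, 20}, so |A + A| = 15.
Step 2: Doubling constant K = |A + A|/|A| = 15/6 = 15/6 ≈ 2.5000.
Step 3: Plünnecke-Ruzsa gives |3A| ≤ K³·|A| = (2.5000)³ · 6 ≈ 93.7500.
Step 4: Compute 3A = A + A + A directly by enumerating all triples (a,b,c) ∈ A³; |3A| = 24.
Step 5: Check 24 ≤ 93.7500? Yes ✓.

K = 15/6, Plünnecke-Ruzsa bound K³|A| ≈ 93.7500, |3A| = 24, inequality holds.


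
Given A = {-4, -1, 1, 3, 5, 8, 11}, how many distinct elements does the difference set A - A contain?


A - A = {a - a' : a, a' ∈ A}; |A| = 7.
Bounds: 2|A|-1 ≤ |A - A| ≤ |A|² - |A| + 1, i.e. 13 ≤ |A - A| ≤ 43.
Note: 0 ∈ A - A always (from a - a). The set is symmetric: if d ∈ A - A then -d ∈ A - A.
Enumerate nonzero differences d = a - a' with a > a' (then include -d):
Positive differences: {2, 3, 4, 5, 6, 7, 8, 9, 10, 12, 15}
Full difference set: {0} ∪ (positive diffs) ∪ (negative diffs).
|A - A| = 1 + 2·11 = 23 (matches direct enumeration: 23).

|A - A| = 23


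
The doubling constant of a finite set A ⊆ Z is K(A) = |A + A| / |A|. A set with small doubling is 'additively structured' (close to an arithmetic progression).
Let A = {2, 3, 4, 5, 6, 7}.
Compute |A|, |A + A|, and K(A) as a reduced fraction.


|A| = 6.
Compute A + A by enumerating all 36 pairs.
A + A = {4, 5, 6, 7, 8, 9, 10, 11, 12, 13, 14}, so |A + A| = 11.
K = |A + A| / |A| = 11/6 (already in lowest terms) ≈ 1.8333.
Reference: AP of size 6 gives K = 11/6 ≈ 1.8333; a fully generic set of size 6 gives K ≈ 3.5000.

|A| = 6, |A + A| = 11, K = 11/6.


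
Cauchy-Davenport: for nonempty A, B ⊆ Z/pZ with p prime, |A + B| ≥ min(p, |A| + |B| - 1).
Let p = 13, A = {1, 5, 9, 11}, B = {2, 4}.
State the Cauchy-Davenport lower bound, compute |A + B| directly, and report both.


Cauchy-Davenport: |A + B| ≥ min(p, |A| + |B| - 1) for A, B nonempty in Z/pZ.
|A| = 4, |B| = 2, p = 13.
CD lower bound = min(13, 4 + 2 - 1) = min(13, 5) = 5.
Compute A + B mod 13 directly:
a = 1: 1+2=3, 1+4=5
a = 5: 5+2=7, 5+4=9
a = 9: 9+2=11, 9+4=0
a = 11: 11+2=0, 11+4=2
A + B = {0, 2, 3, 5, 7, 9, 11}, so |A + B| = 7.
Verify: 7 ≥ 5? Yes ✓.

CD lower bound = 5, actual |A + B| = 7.


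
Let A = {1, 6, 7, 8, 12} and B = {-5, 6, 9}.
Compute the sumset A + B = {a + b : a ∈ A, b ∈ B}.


A + B = {a + b : a ∈ A, b ∈ B}.
Enumerate all |A|·|B| = 5·3 = 15 pairs (a, b) and collect distinct sums.
a = 1: 1+-5=-4, 1+6=7, 1+9=10
a = 6: 6+-5=1, 6+6=12, 6+9=15
a = 7: 7+-5=2, 7+6=13, 7+9=16
a = 8: 8+-5=3, 8+6=14, 8+9=17
a = 12: 12+-5=7, 12+6=18, 12+9=21
Collecting distinct sums: A + B = {-4, 1, 2, 3, 7, 10, 12, 13, 14, 15, 16, 17, 18, 21}
|A + B| = 14

A + B = {-4, 1, 2, 3, 7, 10, 12, 13, 14, 15, 16, 17, 18, 21}


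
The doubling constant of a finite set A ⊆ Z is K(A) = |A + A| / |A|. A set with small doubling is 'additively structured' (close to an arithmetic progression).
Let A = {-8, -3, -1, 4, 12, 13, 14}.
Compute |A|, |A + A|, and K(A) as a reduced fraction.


|A| = 7.
Compute A + A by enumerating all 49 pairs.
A + A = {-16, -11, -9, -6, -4, -2, 1, 3, 4, 5, 6, 8, 9, 10, 11, 12, 13, 16, 17, 18, 24, 25, 26, 27, 28}, so |A + A| = 25.
K = |A + A| / |A| = 25/7 (already in lowest terms) ≈ 3.5714.
Reference: AP of size 7 gives K = 13/7 ≈ 1.8571; a fully generic set of size 7 gives K ≈ 4.0000.

|A| = 7, |A + A| = 25, K = 25/7.


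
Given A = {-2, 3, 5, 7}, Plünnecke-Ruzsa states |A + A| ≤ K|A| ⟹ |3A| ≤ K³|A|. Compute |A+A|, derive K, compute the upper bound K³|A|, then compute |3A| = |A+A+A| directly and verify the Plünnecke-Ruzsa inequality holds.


|A| = 4.
Step 1: Compute A + A by enumerating all 16 pairs.
A + A = {-4, 1, 3, 5, 6, 8, 10, 12, 14}, so |A + A| = 9.
Step 2: Doubling constant K = |A + A|/|A| = 9/4 = 9/4 ≈ 2.2500.
Step 3: Plünnecke-Ruzsa gives |3A| ≤ K³·|A| = (2.2500)³ · 4 ≈ 45.5625.
Step 4: Compute 3A = A + A + A directly by enumerating all triples (a,b,c) ∈ A³; |3A| = 16.
Step 5: Check 16 ≤ 45.5625? Yes ✓.

K = 9/4, Plünnecke-Ruzsa bound K³|A| ≈ 45.5625, |3A| = 16, inequality holds.


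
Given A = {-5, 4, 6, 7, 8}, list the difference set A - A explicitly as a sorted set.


A - A = {a - a' : a, a' ∈ A}.
Compute a - a' for each ordered pair (a, a'):
a = -5: -5--5=0, -5-4=-9, -5-6=-11, -5-7=-12, -5-8=-13
a = 4: 4--5=9, 4-4=0, 4-6=-2, 4-7=-3, 4-8=-4
a = 6: 6--5=11, 6-4=2, 6-6=0, 6-7=-1, 6-8=-2
a = 7: 7--5=12, 7-4=3, 7-6=1, 7-7=0, 7-8=-1
a = 8: 8--5=13, 8-4=4, 8-6=2, 8-7=1, 8-8=0
Collecting distinct values (and noting 0 appears from a-a):
A - A = {-13, -12, -11, -9, -4, -3, -2, -1, 0, 1, 2, 3, 4, 9, 11, 12, 13}
|A - A| = 17

A - A = {-13, -12, -11, -9, -4, -3, -2, -1, 0, 1, 2, 3, 4, 9, 11, 12, 13}


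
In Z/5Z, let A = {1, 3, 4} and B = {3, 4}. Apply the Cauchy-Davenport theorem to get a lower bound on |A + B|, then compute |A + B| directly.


Cauchy-Davenport: |A + B| ≥ min(p, |A| + |B| - 1) for A, B nonempty in Z/pZ.
|A| = 3, |B| = 2, p = 5.
CD lower bound = min(5, 3 + 2 - 1) = min(5, 4) = 4.
Compute A + B mod 5 directly:
a = 1: 1+3=4, 1+4=0
a = 3: 3+3=1, 3+4=2
a = 4: 4+3=2, 4+4=3
A + B = {0, 1, 2, 3, 4}, so |A + B| = 5.
Verify: 5 ≥ 4? Yes ✓.

CD lower bound = 4, actual |A + B| = 5.


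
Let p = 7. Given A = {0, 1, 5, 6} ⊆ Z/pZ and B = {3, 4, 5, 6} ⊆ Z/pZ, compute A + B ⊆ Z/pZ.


Work in Z/7Z: reduce every sum a + b modulo 7.
Enumerate all 16 pairs:
a = 0: 0+3=3, 0+4=4, 0+5=5, 0+6=6
a = 1: 1+3=4, 1+4=5, 1+5=6, 1+6=0
a = 5: 5+3=1, 5+4=2, 5+5=3, 5+6=4
a = 6: 6+3=2, 6+4=3, 6+5=4, 6+6=5
Distinct residues collected: {0, 1, 2, 3, 4, 5, 6}
|A + B| = 7 (out of 7 total residues).

A + B = {0, 1, 2, 3, 4, 5, 6}


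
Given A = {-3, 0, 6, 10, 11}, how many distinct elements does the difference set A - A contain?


A - A = {a - a' : a, a' ∈ A}; |A| = 5.
Bounds: 2|A|-1 ≤ |A - A| ≤ |A|² - |A| + 1, i.e. 9 ≤ |A - A| ≤ 21.
Note: 0 ∈ A - A always (from a - a). The set is symmetric: if d ∈ A - A then -d ∈ A - A.
Enumerate nonzero differences d = a - a' with a > a' (then include -d):
Positive differences: {1, 3, 4, 5, 6, 9, 10, 11, 13, 14}
Full difference set: {0} ∪ (positive diffs) ∪ (negative diffs).
|A - A| = 1 + 2·10 = 21 (matches direct enumeration: 21).

|A - A| = 21


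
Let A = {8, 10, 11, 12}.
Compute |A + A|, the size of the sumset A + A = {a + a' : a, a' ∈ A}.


A + A = {a + a' : a, a' ∈ A}; |A| = 4.
General bounds: 2|A| - 1 ≤ |A + A| ≤ |A|(|A|+1)/2, i.e. 7 ≤ |A + A| ≤ 10.
Lower bound 2|A|-1 is attained iff A is an arithmetic progression.
Enumerate sums a + a' for a ≤ a' (symmetric, so this suffices):
a = 8: 8+8=16, 8+10=18, 8+11=19, 8+12=20
a = 10: 10+10=20, 10+11=21, 10+12=22
a = 11: 11+11=22, 11+12=23
a = 12: 12+12=24
Distinct sums: {16, 18, 19, 20, 21, 22, 23, 24}
|A + A| = 8

|A + A| = 8


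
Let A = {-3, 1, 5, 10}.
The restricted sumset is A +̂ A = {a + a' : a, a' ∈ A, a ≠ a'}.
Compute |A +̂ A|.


Restricted sumset: A +̂ A = {a + a' : a ∈ A, a' ∈ A, a ≠ a'}.
Equivalently, take A + A and drop any sum 2a that is achievable ONLY as a + a for a ∈ A (i.e. sums representable only with equal summands).
Enumerate pairs (a, a') with a < a' (symmetric, so each unordered pair gives one sum; this covers all a ≠ a'):
  -3 + 1 = -2
  -3 + 5 = 2
  -3 + 10 = 7
  1 + 5 = 6
  1 + 10 = 11
  5 + 10 = 15
Collected distinct sums: {-2, 2, 6, 7, 11, 15}
|A +̂ A| = 6
(Reference bound: |A +̂ A| ≥ 2|A| - 3 for |A| ≥ 2, with |A| = 4 giving ≥ 5.)

|A +̂ A| = 6


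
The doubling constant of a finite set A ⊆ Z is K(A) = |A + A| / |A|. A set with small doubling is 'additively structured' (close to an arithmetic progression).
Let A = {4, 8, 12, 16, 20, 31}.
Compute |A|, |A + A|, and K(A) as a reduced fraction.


|A| = 6.
Compute A + A by enumerating all 36 pairs.
A + A = {8, 12, 16, 20, 24, 28, 32, 35, 36, 39, 40, 43, 47, 51, 62}, so |A + A| = 15.
K = |A + A| / |A| = 15/6 = 5/2 ≈ 2.5000.
Reference: AP of size 6 gives K = 11/6 ≈ 1.8333; a fully generic set of size 6 gives K ≈ 3.5000.

|A| = 6, |A + A| = 15, K = 15/6 = 5/2.


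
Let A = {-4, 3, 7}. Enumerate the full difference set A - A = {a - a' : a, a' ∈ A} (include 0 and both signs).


A - A = {a - a' : a, a' ∈ A}.
Compute a - a' for each ordered pair (a, a'):
a = -4: -4--4=0, -4-3=-7, -4-7=-11
a = 3: 3--4=7, 3-3=0, 3-7=-4
a = 7: 7--4=11, 7-3=4, 7-7=0
Collecting distinct values (and noting 0 appears from a-a):
A - A = {-11, -7, -4, 0, 4, 7, 11}
|A - A| = 7

A - A = {-11, -7, -4, 0, 4, 7, 11}


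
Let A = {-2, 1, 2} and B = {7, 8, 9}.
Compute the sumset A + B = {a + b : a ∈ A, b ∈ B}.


A + B = {a + b : a ∈ A, b ∈ B}.
Enumerate all |A|·|B| = 3·3 = 9 pairs (a, b) and collect distinct sums.
a = -2: -2+7=5, -2+8=6, -2+9=7
a = 1: 1+7=8, 1+8=9, 1+9=10
a = 2: 2+7=9, 2+8=10, 2+9=11
Collecting distinct sums: A + B = {5, 6, 7, 8, 9, 10, 11}
|A + B| = 7

A + B = {5, 6, 7, 8, 9, 10, 11}


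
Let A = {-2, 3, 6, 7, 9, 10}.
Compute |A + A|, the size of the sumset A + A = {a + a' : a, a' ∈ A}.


A + A = {a + a' : a, a' ∈ A}; |A| = 6.
General bounds: 2|A| - 1 ≤ |A + A| ≤ |A|(|A|+1)/2, i.e. 11 ≤ |A + A| ≤ 21.
Lower bound 2|A|-1 is attained iff A is an arithmetic progression.
Enumerate sums a + a' for a ≤ a' (symmetric, so this suffices):
a = -2: -2+-2=-4, -2+3=1, -2+6=4, -2+7=5, -2+9=7, -2+10=8
a = 3: 3+3=6, 3+6=9, 3+7=10, 3+9=12, 3+10=13
a = 6: 6+6=12, 6+7=13, 6+9=15, 6+10=16
a = 7: 7+7=14, 7+9=16, 7+10=17
a = 9: 9+9=18, 9+10=19
a = 10: 10+10=20
Distinct sums: {-4, 1, 4, 5, 6, 7, 8, 9, 10, 12, 13, 14, 15, 16, 17, 18, 19, 20}
|A + A| = 18

|A + A| = 18


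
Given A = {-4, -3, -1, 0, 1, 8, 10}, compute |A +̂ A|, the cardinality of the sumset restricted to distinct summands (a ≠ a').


Restricted sumset: A +̂ A = {a + a' : a ∈ A, a' ∈ A, a ≠ a'}.
Equivalently, take A + A and drop any sum 2a that is achievable ONLY as a + a for a ∈ A (i.e. sums representable only with equal summands).
Enumerate pairs (a, a') with a < a' (symmetric, so each unordered pair gives one sum; this covers all a ≠ a'):
  -4 + -3 = -7
  -4 + -1 = -5
  -4 + 0 = -4
  -4 + 1 = -3
  -4 + 8 = 4
  -4 + 10 = 6
  -3 + -1 = -4
  -3 + 0 = -3
  -3 + 1 = -2
  -3 + 8 = 5
  -3 + 10 = 7
  -1 + 0 = -1
  -1 + 1 = 0
  -1 + 8 = 7
  -1 + 10 = 9
  0 + 1 = 1
  0 + 8 = 8
  0 + 10 = 10
  1 + 8 = 9
  1 + 10 = 11
  8 + 10 = 18
Collected distinct sums: {-7, -5, -4, -3, -2, -1, 0, 1, 4, 5, 6, 7, 8, 9, 10, 11, 18}
|A +̂ A| = 17
(Reference bound: |A +̂ A| ≥ 2|A| - 3 for |A| ≥ 2, with |A| = 7 giving ≥ 11.)

|A +̂ A| = 17


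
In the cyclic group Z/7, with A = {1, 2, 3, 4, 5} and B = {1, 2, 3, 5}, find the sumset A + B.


Work in Z/7Z: reduce every sum a + b modulo 7.
Enumerate all 20 pairs:
a = 1: 1+1=2, 1+2=3, 1+3=4, 1+5=6
a = 2: 2+1=3, 2+2=4, 2+3=5, 2+5=0
a = 3: 3+1=4, 3+2=5, 3+3=6, 3+5=1
a = 4: 4+1=5, 4+2=6, 4+3=0, 4+5=2
a = 5: 5+1=6, 5+2=0, 5+3=1, 5+5=3
Distinct residues collected: {0, 1, 2, 3, 4, 5, 6}
|A + B| = 7 (out of 7 total residues).

A + B = {0, 1, 2, 3, 4, 5, 6}


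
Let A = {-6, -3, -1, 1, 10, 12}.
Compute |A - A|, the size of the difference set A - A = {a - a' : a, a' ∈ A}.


A - A = {a - a' : a, a' ∈ A}; |A| = 6.
Bounds: 2|A|-1 ≤ |A - A| ≤ |A|² - |A| + 1, i.e. 11 ≤ |A - A| ≤ 31.
Note: 0 ∈ A - A always (from a - a). The set is symmetric: if d ∈ A - A then -d ∈ A - A.
Enumerate nonzero differences d = a - a' with a > a' (then include -d):
Positive differences: {2, 3, 4, 5, 7, 9, 11, 13, 15, 16, 18}
Full difference set: {0} ∪ (positive diffs) ∪ (negative diffs).
|A - A| = 1 + 2·11 = 23 (matches direct enumeration: 23).

|A - A| = 23


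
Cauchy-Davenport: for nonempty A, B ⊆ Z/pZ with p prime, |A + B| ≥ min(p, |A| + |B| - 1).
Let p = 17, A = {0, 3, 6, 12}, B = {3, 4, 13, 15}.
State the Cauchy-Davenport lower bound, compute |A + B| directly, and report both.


Cauchy-Davenport: |A + B| ≥ min(p, |A| + |B| - 1) for A, B nonempty in Z/pZ.
|A| = 4, |B| = 4, p = 17.
CD lower bound = min(17, 4 + 4 - 1) = min(17, 7) = 7.
Compute A + B mod 17 directly:
a = 0: 0+3=3, 0+4=4, 0+13=13, 0+15=15
a = 3: 3+3=6, 3+4=7, 3+13=16, 3+15=1
a = 6: 6+3=9, 6+4=10, 6+13=2, 6+15=4
a = 12: 12+3=15, 12+4=16, 12+13=8, 12+15=10
A + B = {1, 2, 3, 4, 6, 7, 8, 9, 10, 13, 15, 16}, so |A + B| = 12.
Verify: 12 ≥ 7? Yes ✓.

CD lower bound = 7, actual |A + B| = 12.


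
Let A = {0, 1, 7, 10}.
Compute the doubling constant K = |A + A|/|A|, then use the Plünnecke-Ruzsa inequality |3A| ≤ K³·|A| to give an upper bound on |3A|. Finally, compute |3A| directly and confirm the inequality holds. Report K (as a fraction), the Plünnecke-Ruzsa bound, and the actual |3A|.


|A| = 4.
Step 1: Compute A + A by enumerating all 16 pairs.
A + A = {0, 1, 2, 7, 8, 10, 11, 14, 17, 20}, so |A + A| = 10.
Step 2: Doubling constant K = |A + A|/|A| = 10/4 = 10/4 ≈ 2.5000.
Step 3: Plünnecke-Ruzsa gives |3A| ≤ K³·|A| = (2.5000)³ · 4 ≈ 62.5000.
Step 4: Compute 3A = A + A + A directly by enumerating all triples (a,b,c) ∈ A³; |3A| = 19.
Step 5: Check 19 ≤ 62.5000? Yes ✓.

K = 10/4, Plünnecke-Ruzsa bound K³|A| ≈ 62.5000, |3A| = 19, inequality holds.


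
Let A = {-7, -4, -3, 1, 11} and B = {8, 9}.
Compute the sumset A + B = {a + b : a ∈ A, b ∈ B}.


A + B = {a + b : a ∈ A, b ∈ B}.
Enumerate all |A|·|B| = 5·2 = 10 pairs (a, b) and collect distinct sums.
a = -7: -7+8=1, -7+9=2
a = -4: -4+8=4, -4+9=5
a = -3: -3+8=5, -3+9=6
a = 1: 1+8=9, 1+9=10
a = 11: 11+8=19, 11+9=20
Collecting distinct sums: A + B = {1, 2, 4, 5, 6, 9, 10, 19, 20}
|A + B| = 9

A + B = {1, 2, 4, 5, 6, 9, 10, 19, 20}


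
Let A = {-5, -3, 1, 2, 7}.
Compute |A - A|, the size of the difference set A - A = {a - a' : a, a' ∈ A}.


A - A = {a - a' : a, a' ∈ A}; |A| = 5.
Bounds: 2|A|-1 ≤ |A - A| ≤ |A|² - |A| + 1, i.e. 9 ≤ |A - A| ≤ 21.
Note: 0 ∈ A - A always (from a - a). The set is symmetric: if d ∈ A - A then -d ∈ A - A.
Enumerate nonzero differences d = a - a' with a > a' (then include -d):
Positive differences: {1, 2, 4, 5, 6, 7, 10, 12}
Full difference set: {0} ∪ (positive diffs) ∪ (negative diffs).
|A - A| = 1 + 2·8 = 17 (matches direct enumeration: 17).

|A - A| = 17


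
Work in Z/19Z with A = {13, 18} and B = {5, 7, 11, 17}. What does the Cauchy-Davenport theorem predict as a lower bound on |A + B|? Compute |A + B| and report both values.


Cauchy-Davenport: |A + B| ≥ min(p, |A| + |B| - 1) for A, B nonempty in Z/pZ.
|A| = 2, |B| = 4, p = 19.
CD lower bound = min(19, 2 + 4 - 1) = min(19, 5) = 5.
Compute A + B mod 19 directly:
a = 13: 13+5=18, 13+7=1, 13+11=5, 13+17=11
a = 18: 18+5=4, 18+7=6, 18+11=10, 18+17=16
A + B = {1, 4, 5, 6, 10, 11, 16, 18}, so |A + B| = 8.
Verify: 8 ≥ 5? Yes ✓.

CD lower bound = 5, actual |A + B| = 8.


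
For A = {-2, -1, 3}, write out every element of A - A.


A - A = {a - a' : a, a' ∈ A}.
Compute a - a' for each ordered pair (a, a'):
a = -2: -2--2=0, -2--1=-1, -2-3=-5
a = -1: -1--2=1, -1--1=0, -1-3=-4
a = 3: 3--2=5, 3--1=4, 3-3=0
Collecting distinct values (and noting 0 appears from a-a):
A - A = {-5, -4, -1, 0, 1, 4, 5}
|A - A| = 7

A - A = {-5, -4, -1, 0, 1, 4, 5}


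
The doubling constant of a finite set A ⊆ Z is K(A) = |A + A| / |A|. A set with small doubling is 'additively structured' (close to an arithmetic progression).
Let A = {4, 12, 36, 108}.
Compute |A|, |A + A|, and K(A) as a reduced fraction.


|A| = 4.
Compute A + A by enumerating all 16 pairs.
A + A = {8, 16, 24, 40, 48, 72, 112, 120, 144, 216}, so |A + A| = 10.
K = |A + A| / |A| = 10/4 = 5/2 ≈ 2.5000.
Reference: AP of size 4 gives K = 7/4 ≈ 1.7500; a fully generic set of size 4 gives K ≈ 2.5000.

|A| = 4, |A + A| = 10, K = 10/4 = 5/2.


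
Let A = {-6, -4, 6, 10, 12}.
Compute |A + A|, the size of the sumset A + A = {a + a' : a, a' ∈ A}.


A + A = {a + a' : a, a' ∈ A}; |A| = 5.
General bounds: 2|A| - 1 ≤ |A + A| ≤ |A|(|A|+1)/2, i.e. 9 ≤ |A + A| ≤ 15.
Lower bound 2|A|-1 is attained iff A is an arithmetic progression.
Enumerate sums a + a' for a ≤ a' (symmetric, so this suffices):
a = -6: -6+-6=-12, -6+-4=-10, -6+6=0, -6+10=4, -6+12=6
a = -4: -4+-4=-8, -4+6=2, -4+10=6, -4+12=8
a = 6: 6+6=12, 6+10=16, 6+12=18
a = 10: 10+10=20, 10+12=22
a = 12: 12+12=24
Distinct sums: {-12, -10, -8, 0, 2, 4, 6, 8, 12, 16, 18, 20, 22, 24}
|A + A| = 14

|A + A| = 14


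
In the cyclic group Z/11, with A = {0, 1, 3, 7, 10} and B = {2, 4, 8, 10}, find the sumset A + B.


Work in Z/11Z: reduce every sum a + b modulo 11.
Enumerate all 20 pairs:
a = 0: 0+2=2, 0+4=4, 0+8=8, 0+10=10
a = 1: 1+2=3, 1+4=5, 1+8=9, 1+10=0
a = 3: 3+2=5, 3+4=7, 3+8=0, 3+10=2
a = 7: 7+2=9, 7+4=0, 7+8=4, 7+10=6
a = 10: 10+2=1, 10+4=3, 10+8=7, 10+10=9
Distinct residues collected: {0, 1, 2, 3, 4, 5, 6, 7, 8, 9, 10}
|A + B| = 11 (out of 11 total residues).

A + B = {0, 1, 2, 3, 4, 5, 6, 7, 8, 9, 10}


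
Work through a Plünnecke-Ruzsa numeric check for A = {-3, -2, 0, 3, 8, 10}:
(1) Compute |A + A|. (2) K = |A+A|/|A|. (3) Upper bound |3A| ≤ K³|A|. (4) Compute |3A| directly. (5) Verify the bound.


|A| = 6.
Step 1: Compute A + A by enumerating all 36 pairs.
A + A = {-6, -5, -4, -3, -2, 0, 1, 3, 5, 6, 7, 8, 10, 11, 13, 16, 18, 20}, so |A + A| = 18.
Step 2: Doubling constant K = |A + A|/|A| = 18/6 = 18/6 ≈ 3.0000.
Step 3: Plünnecke-Ruzsa gives |3A| ≤ K³·|A| = (3.0000)³ · 6 ≈ 162.0000.
Step 4: Compute 3A = A + A + A directly by enumerating all triples (a,b,c) ∈ A³; |3A| = 35.
Step 5: Check 35 ≤ 162.0000? Yes ✓.

K = 18/6, Plünnecke-Ruzsa bound K³|A| ≈ 162.0000, |3A| = 35, inequality holds.


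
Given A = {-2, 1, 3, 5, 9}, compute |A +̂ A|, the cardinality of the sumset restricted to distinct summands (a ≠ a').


Restricted sumset: A +̂ A = {a + a' : a ∈ A, a' ∈ A, a ≠ a'}.
Equivalently, take A + A and drop any sum 2a that is achievable ONLY as a + a for a ∈ A (i.e. sums representable only with equal summands).
Enumerate pairs (a, a') with a < a' (symmetric, so each unordered pair gives one sum; this covers all a ≠ a'):
  -2 + 1 = -1
  -2 + 3 = 1
  -2 + 5 = 3
  -2 + 9 = 7
  1 + 3 = 4
  1 + 5 = 6
  1 + 9 = 10
  3 + 5 = 8
  3 + 9 = 12
  5 + 9 = 14
Collected distinct sums: {-1, 1, 3, 4, 6, 7, 8, 10, 12, 14}
|A +̂ A| = 10
(Reference bound: |A +̂ A| ≥ 2|A| - 3 for |A| ≥ 2, with |A| = 5 giving ≥ 7.)

|A +̂ A| = 10


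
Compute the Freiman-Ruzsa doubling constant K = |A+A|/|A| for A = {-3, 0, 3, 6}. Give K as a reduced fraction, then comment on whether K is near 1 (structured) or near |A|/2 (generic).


|A| = 4.
Compute A + A by enumerating all 16 pairs.
A + A = {-6, -3, 0, 3, 6, 9, 12}, so |A + A| = 7.
K = |A + A| / |A| = 7/4 (already in lowest terms) ≈ 1.7500.
Reference: AP of size 4 gives K = 7/4 ≈ 1.7500; a fully generic set of size 4 gives K ≈ 2.5000.

|A| = 4, |A + A| = 7, K = 7/4.


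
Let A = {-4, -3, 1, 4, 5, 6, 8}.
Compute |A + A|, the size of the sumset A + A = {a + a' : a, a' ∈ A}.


A + A = {a + a' : a, a' ∈ A}; |A| = 7.
General bounds: 2|A| - 1 ≤ |A + A| ≤ |A|(|A|+1)/2, i.e. 13 ≤ |A + A| ≤ 28.
Lower bound 2|A|-1 is attained iff A is an arithmetic progression.
Enumerate sums a + a' for a ≤ a' (symmetric, so this suffices):
a = -4: -4+-4=-8, -4+-3=-7, -4+1=-3, -4+4=0, -4+5=1, -4+6=2, -4+8=4
a = -3: -3+-3=-6, -3+1=-2, -3+4=1, -3+5=2, -3+6=3, -3+8=5
a = 1: 1+1=2, 1+4=5, 1+5=6, 1+6=7, 1+8=9
a = 4: 4+4=8, 4+5=9, 4+6=10, 4+8=12
a = 5: 5+5=10, 5+6=11, 5+8=13
a = 6: 6+6=12, 6+8=14
a = 8: 8+8=16
Distinct sums: {-8, -7, -6, -3, -2, 0, 1, 2, 3, 4, 5, 6, 7, 8, 9, 10, 11, 12, 13, 14, 16}
|A + A| = 21

|A + A| = 21


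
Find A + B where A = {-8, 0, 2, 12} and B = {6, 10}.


A + B = {a + b : a ∈ A, b ∈ B}.
Enumerate all |A|·|B| = 4·2 = 8 pairs (a, b) and collect distinct sums.
a = -8: -8+6=-2, -8+10=2
a = 0: 0+6=6, 0+10=10
a = 2: 2+6=8, 2+10=12
a = 12: 12+6=18, 12+10=22
Collecting distinct sums: A + B = {-2, 2, 6, 8, 10, 12, 18, 22}
|A + B| = 8

A + B = {-2, 2, 6, 8, 10, 12, 18, 22}


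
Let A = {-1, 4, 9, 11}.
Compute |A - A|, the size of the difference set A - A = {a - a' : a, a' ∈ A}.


A - A = {a - a' : a, a' ∈ A}; |A| = 4.
Bounds: 2|A|-1 ≤ |A - A| ≤ |A|² - |A| + 1, i.e. 7 ≤ |A - A| ≤ 13.
Note: 0 ∈ A - A always (from a - a). The set is symmetric: if d ∈ A - A then -d ∈ A - A.
Enumerate nonzero differences d = a - a' with a > a' (then include -d):
Positive differences: {2, 5, 7, 10, 12}
Full difference set: {0} ∪ (positive diffs) ∪ (negative diffs).
|A - A| = 1 + 2·5 = 11 (matches direct enumeration: 11).

|A - A| = 11


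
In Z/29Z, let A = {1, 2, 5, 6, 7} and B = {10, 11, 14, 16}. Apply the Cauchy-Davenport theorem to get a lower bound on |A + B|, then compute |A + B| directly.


Cauchy-Davenport: |A + B| ≥ min(p, |A| + |B| - 1) for A, B nonempty in Z/pZ.
|A| = 5, |B| = 4, p = 29.
CD lower bound = min(29, 5 + 4 - 1) = min(29, 8) = 8.
Compute A + B mod 29 directly:
a = 1: 1+10=11, 1+11=12, 1+14=15, 1+16=17
a = 2: 2+10=12, 2+11=13, 2+14=16, 2+16=18
a = 5: 5+10=15, 5+11=16, 5+14=19, 5+16=21
a = 6: 6+10=16, 6+11=17, 6+14=20, 6+16=22
a = 7: 7+10=17, 7+11=18, 7+14=21, 7+16=23
A + B = {11, 12, 13, 15, 16, 17, 18, 19, 20, 21, 22, 23}, so |A + B| = 12.
Verify: 12 ≥ 8? Yes ✓.

CD lower bound = 8, actual |A + B| = 12.


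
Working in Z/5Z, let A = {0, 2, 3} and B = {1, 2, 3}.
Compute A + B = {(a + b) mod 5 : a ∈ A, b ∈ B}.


Work in Z/5Z: reduce every sum a + b modulo 5.
Enumerate all 9 pairs:
a = 0: 0+1=1, 0+2=2, 0+3=3
a = 2: 2+1=3, 2+2=4, 2+3=0
a = 3: 3+1=4, 3+2=0, 3+3=1
Distinct residues collected: {0, 1, 2, 3, 4}
|A + B| = 5 (out of 5 total residues).

A + B = {0, 1, 2, 3, 4}


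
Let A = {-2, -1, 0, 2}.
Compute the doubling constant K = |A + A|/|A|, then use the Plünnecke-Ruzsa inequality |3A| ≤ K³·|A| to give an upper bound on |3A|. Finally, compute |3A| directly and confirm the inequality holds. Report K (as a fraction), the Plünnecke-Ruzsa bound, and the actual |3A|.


|A| = 4.
Step 1: Compute A + A by enumerating all 16 pairs.
A + A = {-4, -3, -2, -1, 0, 1, 2, 4}, so |A + A| = 8.
Step 2: Doubling constant K = |A + A|/|A| = 8/4 = 8/4 ≈ 2.0000.
Step 3: Plünnecke-Ruzsa gives |3A| ≤ K³·|A| = (2.0000)³ · 4 ≈ 32.0000.
Step 4: Compute 3A = A + A + A directly by enumerating all triples (a,b,c) ∈ A³; |3A| = 12.
Step 5: Check 12 ≤ 32.0000? Yes ✓.

K = 8/4, Plünnecke-Ruzsa bound K³|A| ≈ 32.0000, |3A| = 12, inequality holds.


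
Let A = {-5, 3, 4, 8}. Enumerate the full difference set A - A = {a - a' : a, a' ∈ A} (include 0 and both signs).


A - A = {a - a' : a, a' ∈ A}.
Compute a - a' for each ordered pair (a, a'):
a = -5: -5--5=0, -5-3=-8, -5-4=-9, -5-8=-13
a = 3: 3--5=8, 3-3=0, 3-4=-1, 3-8=-5
a = 4: 4--5=9, 4-3=1, 4-4=0, 4-8=-4
a = 8: 8--5=13, 8-3=5, 8-4=4, 8-8=0
Collecting distinct values (and noting 0 appears from a-a):
A - A = {-13, -9, -8, -5, -4, -1, 0, 1, 4, 5, 8, 9, 13}
|A - A| = 13

A - A = {-13, -9, -8, -5, -4, -1, 0, 1, 4, 5, 8, 9, 13}


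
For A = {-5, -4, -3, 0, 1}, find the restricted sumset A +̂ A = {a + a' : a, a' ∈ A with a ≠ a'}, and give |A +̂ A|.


Restricted sumset: A +̂ A = {a + a' : a ∈ A, a' ∈ A, a ≠ a'}.
Equivalently, take A + A and drop any sum 2a that is achievable ONLY as a + a for a ∈ A (i.e. sums representable only with equal summands).
Enumerate pairs (a, a') with a < a' (symmetric, so each unordered pair gives one sum; this covers all a ≠ a'):
  -5 + -4 = -9
  -5 + -3 = -8
  -5 + 0 = -5
  -5 + 1 = -4
  -4 + -3 = -7
  -4 + 0 = -4
  -4 + 1 = -3
  -3 + 0 = -3
  -3 + 1 = -2
  0 + 1 = 1
Collected distinct sums: {-9, -8, -7, -5, -4, -3, -2, 1}
|A +̂ A| = 8
(Reference bound: |A +̂ A| ≥ 2|A| - 3 for |A| ≥ 2, with |A| = 5 giving ≥ 7.)

|A +̂ A| = 8


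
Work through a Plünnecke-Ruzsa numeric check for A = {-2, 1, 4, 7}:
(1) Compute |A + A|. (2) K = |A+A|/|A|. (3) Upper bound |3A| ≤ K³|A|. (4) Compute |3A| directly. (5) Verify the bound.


|A| = 4.
Step 1: Compute A + A by enumerating all 16 pairs.
A + A = {-4, -1, 2, 5, 8, 11, 14}, so |A + A| = 7.
Step 2: Doubling constant K = |A + A|/|A| = 7/4 = 7/4 ≈ 1.7500.
Step 3: Plünnecke-Ruzsa gives |3A| ≤ K³·|A| = (1.7500)³ · 4 ≈ 21.4375.
Step 4: Compute 3A = A + A + A directly by enumerating all triples (a,b,c) ∈ A³; |3A| = 10.
Step 5: Check 10 ≤ 21.4375? Yes ✓.

K = 7/4, Plünnecke-Ruzsa bound K³|A| ≈ 21.4375, |3A| = 10, inequality holds.


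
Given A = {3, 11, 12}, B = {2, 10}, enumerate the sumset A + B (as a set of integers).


A + B = {a + b : a ∈ A, b ∈ B}.
Enumerate all |A|·|B| = 3·2 = 6 pairs (a, b) and collect distinct sums.
a = 3: 3+2=5, 3+10=13
a = 11: 11+2=13, 11+10=21
a = 12: 12+2=14, 12+10=22
Collecting distinct sums: A + B = {5, 13, 14, 21, 22}
|A + B| = 5

A + B = {5, 13, 14, 21, 22}


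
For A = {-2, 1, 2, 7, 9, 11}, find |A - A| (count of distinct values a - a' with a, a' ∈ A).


A - A = {a - a' : a, a' ∈ A}; |A| = 6.
Bounds: 2|A|-1 ≤ |A - A| ≤ |A|² - |A| + 1, i.e. 11 ≤ |A - A| ≤ 31.
Note: 0 ∈ A - A always (from a - a). The set is symmetric: if d ∈ A - A then -d ∈ A - A.
Enumerate nonzero differences d = a - a' with a > a' (then include -d):
Positive differences: {1, 2, 3, 4, 5, 6, 7, 8, 9, 10, 11, 13}
Full difference set: {0} ∪ (positive diffs) ∪ (negative diffs).
|A - A| = 1 + 2·12 = 25 (matches direct enumeration: 25).

|A - A| = 25


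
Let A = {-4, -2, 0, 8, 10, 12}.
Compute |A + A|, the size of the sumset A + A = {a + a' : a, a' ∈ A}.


A + A = {a + a' : a, a' ∈ A}; |A| = 6.
General bounds: 2|A| - 1 ≤ |A + A| ≤ |A|(|A|+1)/2, i.e. 11 ≤ |A + A| ≤ 21.
Lower bound 2|A|-1 is attained iff A is an arithmetic progression.
Enumerate sums a + a' for a ≤ a' (symmetric, so this suffices):
a = -4: -4+-4=-8, -4+-2=-6, -4+0=-4, -4+8=4, -4+10=6, -4+12=8
a = -2: -2+-2=-4, -2+0=-2, -2+8=6, -2+10=8, -2+12=10
a = 0: 0+0=0, 0+8=8, 0+10=10, 0+12=12
a = 8: 8+8=16, 8+10=18, 8+12=20
a = 10: 10+10=20, 10+12=22
a = 12: 12+12=24
Distinct sums: {-8, -6, -4, -2, 0, 4, 6, 8, 10, 12, 16, 18, 20, 22, 24}
|A + A| = 15

|A + A| = 15


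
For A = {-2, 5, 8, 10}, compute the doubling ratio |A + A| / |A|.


|A| = 4.
Compute A + A by enumerating all 16 pairs.
A + A = {-4, 3, 6, 8, 10, 13, 15, 16, 18, 20}, so |A + A| = 10.
K = |A + A| / |A| = 10/4 = 5/2 ≈ 2.5000.
Reference: AP of size 4 gives K = 7/4 ≈ 1.7500; a fully generic set of size 4 gives K ≈ 2.5000.

|A| = 4, |A + A| = 10, K = 10/4 = 5/2.


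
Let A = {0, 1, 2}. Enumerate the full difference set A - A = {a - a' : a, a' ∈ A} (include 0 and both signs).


A - A = {a - a' : a, a' ∈ A}.
Compute a - a' for each ordered pair (a, a'):
a = 0: 0-0=0, 0-1=-1, 0-2=-2
a = 1: 1-0=1, 1-1=0, 1-2=-1
a = 2: 2-0=2, 2-1=1, 2-2=0
Collecting distinct values (and noting 0 appears from a-a):
A - A = {-2, -1, 0, 1, 2}
|A - A| = 5

A - A = {-2, -1, 0, 1, 2}


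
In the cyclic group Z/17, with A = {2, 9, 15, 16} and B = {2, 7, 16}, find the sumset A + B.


Work in Z/17Z: reduce every sum a + b modulo 17.
Enumerate all 12 pairs:
a = 2: 2+2=4, 2+7=9, 2+16=1
a = 9: 9+2=11, 9+7=16, 9+16=8
a = 15: 15+2=0, 15+7=5, 15+16=14
a = 16: 16+2=1, 16+7=6, 16+16=15
Distinct residues collected: {0, 1, 4, 5, 6, 8, 9, 11, 14, 15, 16}
|A + B| = 11 (out of 17 total residues).

A + B = {0, 1, 4, 5, 6, 8, 9, 11, 14, 15, 16}


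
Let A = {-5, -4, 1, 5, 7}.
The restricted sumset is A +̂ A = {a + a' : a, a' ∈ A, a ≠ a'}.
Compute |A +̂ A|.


Restricted sumset: A +̂ A = {a + a' : a ∈ A, a' ∈ A, a ≠ a'}.
Equivalently, take A + A and drop any sum 2a that is achievable ONLY as a + a for a ∈ A (i.e. sums representable only with equal summands).
Enumerate pairs (a, a') with a < a' (symmetric, so each unordered pair gives one sum; this covers all a ≠ a'):
  -5 + -4 = -9
  -5 + 1 = -4
  -5 + 5 = 0
  -5 + 7 = 2
  -4 + 1 = -3
  -4 + 5 = 1
  -4 + 7 = 3
  1 + 5 = 6
  1 + 7 = 8
  5 + 7 = 12
Collected distinct sums: {-9, -4, -3, 0, 1, 2, 3, 6, 8, 12}
|A +̂ A| = 10
(Reference bound: |A +̂ A| ≥ 2|A| - 3 for |A| ≥ 2, with |A| = 5 giving ≥ 7.)

|A +̂ A| = 10


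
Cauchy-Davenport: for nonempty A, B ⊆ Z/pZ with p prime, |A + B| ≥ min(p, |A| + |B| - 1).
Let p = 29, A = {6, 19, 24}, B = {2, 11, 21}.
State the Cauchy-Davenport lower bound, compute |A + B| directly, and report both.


Cauchy-Davenport: |A + B| ≥ min(p, |A| + |B| - 1) for A, B nonempty in Z/pZ.
|A| = 3, |B| = 3, p = 29.
CD lower bound = min(29, 3 + 3 - 1) = min(29, 5) = 5.
Compute A + B mod 29 directly:
a = 6: 6+2=8, 6+11=17, 6+21=27
a = 19: 19+2=21, 19+11=1, 19+21=11
a = 24: 24+2=26, 24+11=6, 24+21=16
A + B = {1, 6, 8, 11, 16, 17, 21, 26, 27}, so |A + B| = 9.
Verify: 9 ≥ 5? Yes ✓.

CD lower bound = 5, actual |A + B| = 9.


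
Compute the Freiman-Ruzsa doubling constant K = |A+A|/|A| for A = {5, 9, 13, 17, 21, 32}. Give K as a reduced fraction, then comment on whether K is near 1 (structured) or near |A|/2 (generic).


|A| = 6.
Compute A + A by enumerating all 36 pairs.
A + A = {10, 14, 18, 22, 26, 30, 34, 37, 38, 41, 42, 45, 49, 53, 64}, so |A + A| = 15.
K = |A + A| / |A| = 15/6 = 5/2 ≈ 2.5000.
Reference: AP of size 6 gives K = 11/6 ≈ 1.8333; a fully generic set of size 6 gives K ≈ 3.5000.

|A| = 6, |A + A| = 15, K = 15/6 = 5/2.


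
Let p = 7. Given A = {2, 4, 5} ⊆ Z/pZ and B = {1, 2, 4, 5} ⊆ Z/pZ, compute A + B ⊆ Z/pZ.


Work in Z/7Z: reduce every sum a + b modulo 7.
Enumerate all 12 pairs:
a = 2: 2+1=3, 2+2=4, 2+4=6, 2+5=0
a = 4: 4+1=5, 4+2=6, 4+4=1, 4+5=2
a = 5: 5+1=6, 5+2=0, 5+4=2, 5+5=3
Distinct residues collected: {0, 1, 2, 3, 4, 5, 6}
|A + B| = 7 (out of 7 total residues).

A + B = {0, 1, 2, 3, 4, 5, 6}


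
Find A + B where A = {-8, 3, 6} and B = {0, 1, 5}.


A + B = {a + b : a ∈ A, b ∈ B}.
Enumerate all |A|·|B| = 3·3 = 9 pairs (a, b) and collect distinct sums.
a = -8: -8+0=-8, -8+1=-7, -8+5=-3
a = 3: 3+0=3, 3+1=4, 3+5=8
a = 6: 6+0=6, 6+1=7, 6+5=11
Collecting distinct sums: A + B = {-8, -7, -3, 3, 4, 6, 7, 8, 11}
|A + B| = 9

A + B = {-8, -7, -3, 3, 4, 6, 7, 8, 11}


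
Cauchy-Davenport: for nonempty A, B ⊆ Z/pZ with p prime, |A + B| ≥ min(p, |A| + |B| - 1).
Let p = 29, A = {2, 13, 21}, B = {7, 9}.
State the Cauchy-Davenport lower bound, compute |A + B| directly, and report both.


Cauchy-Davenport: |A + B| ≥ min(p, |A| + |B| - 1) for A, B nonempty in Z/pZ.
|A| = 3, |B| = 2, p = 29.
CD lower bound = min(29, 3 + 2 - 1) = min(29, 4) = 4.
Compute A + B mod 29 directly:
a = 2: 2+7=9, 2+9=11
a = 13: 13+7=20, 13+9=22
a = 21: 21+7=28, 21+9=1
A + B = {1, 9, 11, 20, 22, 28}, so |A + B| = 6.
Verify: 6 ≥ 4? Yes ✓.

CD lower bound = 4, actual |A + B| = 6.


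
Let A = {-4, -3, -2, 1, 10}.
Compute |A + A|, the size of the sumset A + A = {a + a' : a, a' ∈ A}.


A + A = {a + a' : a, a' ∈ A}; |A| = 5.
General bounds: 2|A| - 1 ≤ |A + A| ≤ |A|(|A|+1)/2, i.e. 9 ≤ |A + A| ≤ 15.
Lower bound 2|A|-1 is attained iff A is an arithmetic progression.
Enumerate sums a + a' for a ≤ a' (symmetric, so this suffices):
a = -4: -4+-4=-8, -4+-3=-7, -4+-2=-6, -4+1=-3, -4+10=6
a = -3: -3+-3=-6, -3+-2=-5, -3+1=-2, -3+10=7
a = -2: -2+-2=-4, -2+1=-1, -2+10=8
a = 1: 1+1=2, 1+10=11
a = 10: 10+10=20
Distinct sums: {-8, -7, -6, -5, -4, -3, -2, -1, 2, 6, 7, 8, 11, 20}
|A + A| = 14

|A + A| = 14


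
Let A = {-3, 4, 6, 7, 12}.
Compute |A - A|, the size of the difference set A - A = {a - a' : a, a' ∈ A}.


A - A = {a - a' : a, a' ∈ A}; |A| = 5.
Bounds: 2|A|-1 ≤ |A - A| ≤ |A|² - |A| + 1, i.e. 9 ≤ |A - A| ≤ 21.
Note: 0 ∈ A - A always (from a - a). The set is symmetric: if d ∈ A - A then -d ∈ A - A.
Enumerate nonzero differences d = a - a' with a > a' (then include -d):
Positive differences: {1, 2, 3, 5, 6, 7, 8, 9, 10, 15}
Full difference set: {0} ∪ (positive diffs) ∪ (negative diffs).
|A - A| = 1 + 2·10 = 21 (matches direct enumeration: 21).

|A - A| = 21


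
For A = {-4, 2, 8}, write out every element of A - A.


A - A = {a - a' : a, a' ∈ A}.
Compute a - a' for each ordered pair (a, a'):
a = -4: -4--4=0, -4-2=-6, -4-8=-12
a = 2: 2--4=6, 2-2=0, 2-8=-6
a = 8: 8--4=12, 8-2=6, 8-8=0
Collecting distinct values (and noting 0 appears from a-a):
A - A = {-12, -6, 0, 6, 12}
|A - A| = 5

A - A = {-12, -6, 0, 6, 12}


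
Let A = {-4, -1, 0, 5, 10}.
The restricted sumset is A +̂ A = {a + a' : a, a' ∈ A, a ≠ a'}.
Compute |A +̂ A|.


Restricted sumset: A +̂ A = {a + a' : a ∈ A, a' ∈ A, a ≠ a'}.
Equivalently, take A + A and drop any sum 2a that is achievable ONLY as a + a for a ∈ A (i.e. sums representable only with equal summands).
Enumerate pairs (a, a') with a < a' (symmetric, so each unordered pair gives one sum; this covers all a ≠ a'):
  -4 + -1 = -5
  -4 + 0 = -4
  -4 + 5 = 1
  -4 + 10 = 6
  -1 + 0 = -1
  -1 + 5 = 4
  -1 + 10 = 9
  0 + 5 = 5
  0 + 10 = 10
  5 + 10 = 15
Collected distinct sums: {-5, -4, -1, 1, 4, 5, 6, 9, 10, 15}
|A +̂ A| = 10
(Reference bound: |A +̂ A| ≥ 2|A| - 3 for |A| ≥ 2, with |A| = 5 giving ≥ 7.)

|A +̂ A| = 10


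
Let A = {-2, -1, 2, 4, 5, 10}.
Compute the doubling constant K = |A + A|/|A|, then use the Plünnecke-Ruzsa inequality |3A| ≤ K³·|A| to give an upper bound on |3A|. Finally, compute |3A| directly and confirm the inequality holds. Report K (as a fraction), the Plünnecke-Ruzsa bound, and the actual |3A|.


|A| = 6.
Step 1: Compute A + A by enumerating all 36 pairs.
A + A = {-4, -3, -2, 0, 1, 2, 3, 4, 6, 7, 8, 9, 10, 12, 14, 15, 20}, so |A + A| = 17.
Step 2: Doubling constant K = |A + A|/|A| = 17/6 = 17/6 ≈ 2.8333.
Step 3: Plünnecke-Ruzsa gives |3A| ≤ K³·|A| = (2.8333)³ · 6 ≈ 136.4722.
Step 4: Compute 3A = A + A + A directly by enumerating all triples (a,b,c) ∈ A³; |3A| = 31.
Step 5: Check 31 ≤ 136.4722? Yes ✓.

K = 17/6, Plünnecke-Ruzsa bound K³|A| ≈ 136.4722, |3A| = 31, inequality holds.


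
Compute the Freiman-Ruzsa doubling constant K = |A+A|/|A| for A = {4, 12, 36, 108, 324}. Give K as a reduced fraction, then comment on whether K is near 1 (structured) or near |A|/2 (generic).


|A| = 5.
Compute A + A by enumerating all 25 pairs.
A + A = {8, 16, 24, 40, 48, 72, 112, 120, 144, 216, 328, 336, 360, 432, 648}, so |A + A| = 15.
K = |A + A| / |A| = 15/5 = 3/1 ≈ 3.0000.
Reference: AP of size 5 gives K = 9/5 ≈ 1.8000; a fully generic set of size 5 gives K ≈ 3.0000.

|A| = 5, |A + A| = 15, K = 15/5 = 3/1.


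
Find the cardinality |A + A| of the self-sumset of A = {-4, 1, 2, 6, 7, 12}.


A + A = {a + a' : a, a' ∈ A}; |A| = 6.
General bounds: 2|A| - 1 ≤ |A + A| ≤ |A|(|A|+1)/2, i.e. 11 ≤ |A + A| ≤ 21.
Lower bound 2|A|-1 is attained iff A is an arithmetic progression.
Enumerate sums a + a' for a ≤ a' (symmetric, so this suffices):
a = -4: -4+-4=-8, -4+1=-3, -4+2=-2, -4+6=2, -4+7=3, -4+12=8
a = 1: 1+1=2, 1+2=3, 1+6=7, 1+7=8, 1+12=13
a = 2: 2+2=4, 2+6=8, 2+7=9, 2+12=14
a = 6: 6+6=12, 6+7=13, 6+12=18
a = 7: 7+7=14, 7+12=19
a = 12: 12+12=24
Distinct sums: {-8, -3, -2, 2, 3, 4, 7, 8, 9, 12, 13, 14, 18, 19, 24}
|A + A| = 15

|A + A| = 15


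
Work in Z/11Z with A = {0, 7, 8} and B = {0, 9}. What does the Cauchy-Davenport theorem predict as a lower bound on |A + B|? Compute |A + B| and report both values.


Cauchy-Davenport: |A + B| ≥ min(p, |A| + |B| - 1) for A, B nonempty in Z/pZ.
|A| = 3, |B| = 2, p = 11.
CD lower bound = min(11, 3 + 2 - 1) = min(11, 4) = 4.
Compute A + B mod 11 directly:
a = 0: 0+0=0, 0+9=9
a = 7: 7+0=7, 7+9=5
a = 8: 8+0=8, 8+9=6
A + B = {0, 5, 6, 7, 8, 9}, so |A + B| = 6.
Verify: 6 ≥ 4? Yes ✓.

CD lower bound = 4, actual |A + B| = 6.


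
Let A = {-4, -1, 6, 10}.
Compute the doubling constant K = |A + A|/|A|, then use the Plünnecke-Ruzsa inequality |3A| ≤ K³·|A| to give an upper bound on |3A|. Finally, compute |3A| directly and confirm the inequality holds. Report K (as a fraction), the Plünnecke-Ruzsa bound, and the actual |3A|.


|A| = 4.
Step 1: Compute A + A by enumerating all 16 pairs.
A + A = {-8, -5, -2, 2, 5, 6, 9, 12, 16, 20}, so |A + A| = 10.
Step 2: Doubling constant K = |A + A|/|A| = 10/4 = 10/4 ≈ 2.5000.
Step 3: Plünnecke-Ruzsa gives |3A| ≤ K³·|A| = (2.5000)³ · 4 ≈ 62.5000.
Step 4: Compute 3A = A + A + A directly by enumerating all triples (a,b,c) ∈ A³; |3A| = 19.
Step 5: Check 19 ≤ 62.5000? Yes ✓.

K = 10/4, Plünnecke-Ruzsa bound K³|A| ≈ 62.5000, |3A| = 19, inequality holds.


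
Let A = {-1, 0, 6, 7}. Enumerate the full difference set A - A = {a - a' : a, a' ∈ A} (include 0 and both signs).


A - A = {a - a' : a, a' ∈ A}.
Compute a - a' for each ordered pair (a, a'):
a = -1: -1--1=0, -1-0=-1, -1-6=-7, -1-7=-8
a = 0: 0--1=1, 0-0=0, 0-6=-6, 0-7=-7
a = 6: 6--1=7, 6-0=6, 6-6=0, 6-7=-1
a = 7: 7--1=8, 7-0=7, 7-6=1, 7-7=0
Collecting distinct values (and noting 0 appears from a-a):
A - A = {-8, -7, -6, -1, 0, 1, 6, 7, 8}
|A - A| = 9

A - A = {-8, -7, -6, -1, 0, 1, 6, 7, 8}


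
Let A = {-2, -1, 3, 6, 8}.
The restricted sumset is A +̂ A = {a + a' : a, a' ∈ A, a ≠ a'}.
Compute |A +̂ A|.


Restricted sumset: A +̂ A = {a + a' : a ∈ A, a' ∈ A, a ≠ a'}.
Equivalently, take A + A and drop any sum 2a that is achievable ONLY as a + a for a ∈ A (i.e. sums representable only with equal summands).
Enumerate pairs (a, a') with a < a' (symmetric, so each unordered pair gives one sum; this covers all a ≠ a'):
  -2 + -1 = -3
  -2 + 3 = 1
  -2 + 6 = 4
  -2 + 8 = 6
  -1 + 3 = 2
  -1 + 6 = 5
  -1 + 8 = 7
  3 + 6 = 9
  3 + 8 = 11
  6 + 8 = 14
Collected distinct sums: {-3, 1, 2, 4, 5, 6, 7, 9, 11, 14}
|A +̂ A| = 10
(Reference bound: |A +̂ A| ≥ 2|A| - 3 for |A| ≥ 2, with |A| = 5 giving ≥ 7.)

|A +̂ A| = 10


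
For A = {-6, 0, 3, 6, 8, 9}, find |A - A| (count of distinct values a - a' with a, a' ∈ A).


A - A = {a - a' : a, a' ∈ A}; |A| = 6.
Bounds: 2|A|-1 ≤ |A - A| ≤ |A|² - |A| + 1, i.e. 11 ≤ |A - A| ≤ 31.
Note: 0 ∈ A - A always (from a - a). The set is symmetric: if d ∈ A - A then -d ∈ A - A.
Enumerate nonzero differences d = a - a' with a > a' (then include -d):
Positive differences: {1, 2, 3, 5, 6, 8, 9, 12, 14, 15}
Full difference set: {0} ∪ (positive diffs) ∪ (negative diffs).
|A - A| = 1 + 2·10 = 21 (matches direct enumeration: 21).

|A - A| = 21


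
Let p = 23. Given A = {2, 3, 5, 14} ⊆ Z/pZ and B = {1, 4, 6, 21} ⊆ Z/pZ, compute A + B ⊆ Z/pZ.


Work in Z/23Z: reduce every sum a + b modulo 23.
Enumerate all 16 pairs:
a = 2: 2+1=3, 2+4=6, 2+6=8, 2+21=0
a = 3: 3+1=4, 3+4=7, 3+6=9, 3+21=1
a = 5: 5+1=6, 5+4=9, 5+6=11, 5+21=3
a = 14: 14+1=15, 14+4=18, 14+6=20, 14+21=12
Distinct residues collected: {0, 1, 3, 4, 6, 7, 8, 9, 11, 12, 15, 18, 20}
|A + B| = 13 (out of 23 total residues).

A + B = {0, 1, 3, 4, 6, 7, 8, 9, 11, 12, 15, 18, 20}


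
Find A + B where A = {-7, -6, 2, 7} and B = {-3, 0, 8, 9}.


A + B = {a + b : a ∈ A, b ∈ B}.
Enumerate all |A|·|B| = 4·4 = 16 pairs (a, b) and collect distinct sums.
a = -7: -7+-3=-10, -7+0=-7, -7+8=1, -7+9=2
a = -6: -6+-3=-9, -6+0=-6, -6+8=2, -6+9=3
a = 2: 2+-3=-1, 2+0=2, 2+8=10, 2+9=11
a = 7: 7+-3=4, 7+0=7, 7+8=15, 7+9=16
Collecting distinct sums: A + B = {-10, -9, -7, -6, -1, 1, 2, 3, 4, 7, 10, 11, 15, 16}
|A + B| = 14

A + B = {-10, -9, -7, -6, -1, 1, 2, 3, 4, 7, 10, 11, 15, 16}


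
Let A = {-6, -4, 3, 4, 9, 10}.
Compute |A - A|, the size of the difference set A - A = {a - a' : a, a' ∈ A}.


A - A = {a - a' : a, a' ∈ A}; |A| = 6.
Bounds: 2|A|-1 ≤ |A - A| ≤ |A|² - |A| + 1, i.e. 11 ≤ |A - A| ≤ 31.
Note: 0 ∈ A - A always (from a - a). The set is symmetric: if d ∈ A - A then -d ∈ A - A.
Enumerate nonzero differences d = a - a' with a > a' (then include -d):
Positive differences: {1, 2, 5, 6, 7, 8, 9, 10, 13, 14, 15, 16}
Full difference set: {0} ∪ (positive diffs) ∪ (negative diffs).
|A - A| = 1 + 2·12 = 25 (matches direct enumeration: 25).

|A - A| = 25


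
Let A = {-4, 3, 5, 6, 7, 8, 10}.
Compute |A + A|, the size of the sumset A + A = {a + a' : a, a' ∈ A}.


A + A = {a + a' : a, a' ∈ A}; |A| = 7.
General bounds: 2|A| - 1 ≤ |A + A| ≤ |A|(|A|+1)/2, i.e. 13 ≤ |A + A| ≤ 28.
Lower bound 2|A|-1 is attained iff A is an arithmetic progression.
Enumerate sums a + a' for a ≤ a' (symmetric, so this suffices):
a = -4: -4+-4=-8, -4+3=-1, -4+5=1, -4+6=2, -4+7=3, -4+8=4, -4+10=6
a = 3: 3+3=6, 3+5=8, 3+6=9, 3+7=10, 3+8=11, 3+10=13
a = 5: 5+5=10, 5+6=11, 5+7=12, 5+8=13, 5+10=15
a = 6: 6+6=12, 6+7=13, 6+8=14, 6+10=16
a = 7: 7+7=14, 7+8=15, 7+10=17
a = 8: 8+8=16, 8+10=18
a = 10: 10+10=20
Distinct sums: {-8, -1, 1, 2, 3, 4, 6, 8, 9, 10, 11, 12, 13, 14, 15, 16, 17, 18, 20}
|A + A| = 19

|A + A| = 19
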